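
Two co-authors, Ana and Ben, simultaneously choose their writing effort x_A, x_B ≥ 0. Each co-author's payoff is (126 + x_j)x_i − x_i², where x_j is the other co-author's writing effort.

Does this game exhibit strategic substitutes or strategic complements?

Ana's payoff is (126 + x_B)x_A − x_A².
∂π/∂x_A = 126 + x_B − 2x_A = 0, so x_A = 63 + 0.5x_B.
The best-response slope dx_A/dx_B = 0.5 > 0: the reaction function is upward-sloping, so the choices are strategic complements.

strategic complements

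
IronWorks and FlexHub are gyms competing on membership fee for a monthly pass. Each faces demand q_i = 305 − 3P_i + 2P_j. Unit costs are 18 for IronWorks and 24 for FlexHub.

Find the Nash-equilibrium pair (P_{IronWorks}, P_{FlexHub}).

IronWorks's profit: π = (P_{IronWorks} − 18)(305 − 3P_{IronWorks} + 2P_{FlexHub}).
∂π/∂P_{IronWorks} = 359 − 6P_{IronWorks} + 2P_{FlexHub} = 0 ⇒ P_{IronWorks} = 359/6 + (1/3)P_{FlexHub}.
Similarly P_{FlexHub} = 377/6 + (1/3)P_{IronWorks}.
Substituting the second reaction function into the first: P_{IronWorks} = 359/6 + (1/3)(377/6 + (1/3)P_{IronWorks}), which gives (8/9)P_{IronWorks} = 727/9 ⇒ P_{IronWorks} = 90.875.
Then P_{FlexHub} = 377/6 + (1/3)·90.875 = 93.125.

90.875, 93.125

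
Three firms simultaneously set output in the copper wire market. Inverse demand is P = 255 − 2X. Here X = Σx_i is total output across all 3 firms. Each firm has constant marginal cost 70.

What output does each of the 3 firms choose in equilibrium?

23.125

A representative firm's profit is π_i = x_i(255 − 2X) − 70x_i, with X = x_i + Σ_{j≠i} x_j.
First-order condition: 185 − 4x_i − 2Σ_{j≠i} x_j = 0.
Imposing symmetry (x_j = x for all j) turns Σ_{j≠i} x_j into 2x, so 185 = 8x and x = 23.125.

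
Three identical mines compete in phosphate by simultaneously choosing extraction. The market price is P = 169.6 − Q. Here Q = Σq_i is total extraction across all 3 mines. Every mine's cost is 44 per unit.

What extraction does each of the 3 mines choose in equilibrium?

A representative mine's profit is π_i = q_i(169.6 − Q) − 44q_i, with Q = q_i + Σ_{j≠i} q_j.
First-order condition: 125.6 − 2q_i − Σ_{j≠i} q_j = 0.
Imposing symmetry (q_j = q for all j) turns Σ_{j≠i} q_j into 2q, so 125.6 = 4q and q = 31.4.

31.4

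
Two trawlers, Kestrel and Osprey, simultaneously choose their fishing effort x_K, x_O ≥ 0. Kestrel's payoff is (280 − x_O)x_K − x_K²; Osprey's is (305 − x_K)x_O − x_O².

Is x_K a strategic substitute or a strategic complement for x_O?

strategic substitutes

Expanding Kestrel's payoff: 280x_K − x_Ox_K − x_K².
∂π/∂x_K = 280 − x_O − 2x_K = 0, so x_K = 140 − 0.5x_O.
The best-response slope dx_K/dx_O = −0.5 < 0: the reaction function is downward-sloping, so the choices are strategic substitutes.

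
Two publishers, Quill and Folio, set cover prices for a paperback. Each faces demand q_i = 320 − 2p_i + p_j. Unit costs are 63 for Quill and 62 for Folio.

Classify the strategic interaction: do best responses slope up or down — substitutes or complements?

Quill's profit: π = (p_{Quill} − 63)(320 − 2p_{Quill} + p_{Folio}).
∂π/∂p_{Quill} = 446 − 4p_{Quill} + p_{Folio} = 0 ⇒ p_{Quill} = 111.5 + 0.25p_{Folio}.
The best-response slope dp_{Quill}/dp_{Folio} = 0.25 > 0: the reaction function is upward-sloping, so the choices are strategic complements.

strategic complements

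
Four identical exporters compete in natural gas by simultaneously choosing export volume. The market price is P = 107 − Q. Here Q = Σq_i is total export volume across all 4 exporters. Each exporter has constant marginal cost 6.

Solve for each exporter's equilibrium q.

20.2

A representative exporter's profit is π_i = q_i(107 − Q) − 6q_i, with Q = q_i + Σ_{j≠i} q_j.
First-order condition: 101 − 2q_i − Σ_{j≠i} q_j = 0.
Imposing symmetry (q_j = q for all j) turns Σ_{j≠i} q_j into 3q, so 101 = 5q and q = 20.2.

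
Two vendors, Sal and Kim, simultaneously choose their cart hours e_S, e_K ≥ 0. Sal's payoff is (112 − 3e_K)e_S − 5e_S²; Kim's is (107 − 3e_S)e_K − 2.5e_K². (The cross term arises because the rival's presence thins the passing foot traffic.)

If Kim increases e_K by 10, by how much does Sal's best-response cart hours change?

Expanding Sal's payoff: 112e_S − 3e_Ke_S − 5e_S².
∂π/∂e_S = 112 − 3e_K − 10e_S = 0, so e_S = 11.2 − 0.3e_K.
The reaction-function slope is −0.3, so a 10-unit rise in e_K moves e_S by −0.3 × 10 = −3. Sal's best response falls — the actions are strategic substitutes.

-3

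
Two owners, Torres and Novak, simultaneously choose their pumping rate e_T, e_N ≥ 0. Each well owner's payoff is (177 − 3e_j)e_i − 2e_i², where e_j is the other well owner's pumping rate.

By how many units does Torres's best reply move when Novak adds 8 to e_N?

-6

Torres's payoff is (177 − 3e_N)e_T − 2e_T².
∂π/∂e_T = 177 − 3e_N − 4e_T = 0, so e_T = 44.25 − 0.75e_N.
The reaction-function slope is −0.75, so an 8-unit rise in e_N moves e_T by −0.75 × 8 = −6. Torres's best response falls — the actions are strategic substitutes.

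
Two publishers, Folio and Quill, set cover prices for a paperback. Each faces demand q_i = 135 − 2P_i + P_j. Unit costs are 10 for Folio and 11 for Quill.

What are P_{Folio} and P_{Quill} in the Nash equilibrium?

51.8, 52.2

Folio's profit: π = (P_{Folio} − 10)(135 − 2P_{Folio} + P_{Quill}).
∂π/∂P_{Folio} = 155 − 4P_{Folio} + P_{Quill} = 0 ⇒ P_{Folio} = 38.75 + 0.25P_{Quill}.
Similarly P_{Quill} = 39.25 + 0.25P_{Folio}.
Plugging P_{Quill} into Folio's best response: P_{Folio} = 38.75 + 0.25(39.25 + 0.25P_{Folio}) ⇒ 0.9375P_{Folio} = 48.5625, so P_{Folio} = 51.8.
Then P_{Quill} = 39.25 + 0.25·51.8 = 52.2.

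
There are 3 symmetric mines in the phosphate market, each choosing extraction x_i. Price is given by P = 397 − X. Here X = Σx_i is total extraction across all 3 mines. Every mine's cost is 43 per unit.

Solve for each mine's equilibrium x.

A representative mine's profit is π_i = x_i(397 − X) − 43x_i, with X = x_i + Σ_{j≠i} x_j.
First-order condition: 354 − 2x_i − Σ_{j≠i} x_j = 0.
Imposing symmetry (x_j = x for all j) turns Σ_{j≠i} x_j into 2x, so 354 = 4x and x = 88.5.

88.5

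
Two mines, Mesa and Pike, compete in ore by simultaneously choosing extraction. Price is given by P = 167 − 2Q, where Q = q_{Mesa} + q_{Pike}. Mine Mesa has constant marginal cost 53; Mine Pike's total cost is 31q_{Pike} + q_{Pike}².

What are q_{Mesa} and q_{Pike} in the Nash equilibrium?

Mine Mesa's profit: π = q_{Mesa}(167 − 2(q_{Mesa} + q_{Pike})) − 53q_{Mesa}.
∂π/∂q_{Mesa} = 114 − 4q_{Mesa} − 2q_{Pike} = 0, so q_{Mesa} = 28.5 − 0.5q_{Pike}.
For Pike: ∂π/∂q_{Pike} = 136 − 6q_{Pike} − 2q_{Mesa} = 0 ⇒ q_{Pike} = 68/3 − (1/3)q_{Mesa}.
Substituting the second reaction function into the first: q_{Mesa} = 28.5 − 0.5(68/3 − (1/3)q_{Mesa}), which gives (5/6)q_{Mesa} = 103/6 ⇒ q_{Mesa} = 20.6.
Then q_{Pike} = 68/3 − (1/3)·20.6 = 15.8.

20.6, 15.8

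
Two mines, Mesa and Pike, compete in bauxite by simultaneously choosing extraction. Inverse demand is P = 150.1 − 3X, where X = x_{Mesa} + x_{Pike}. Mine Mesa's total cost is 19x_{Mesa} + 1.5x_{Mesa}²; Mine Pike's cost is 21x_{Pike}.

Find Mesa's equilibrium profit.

354.3122

Mine Mesa's profit: π = x_{Mesa}(150.1 − 3(x_{Mesa} + x_{Pike})) − 19x_{Mesa} − 1.5x_{Mesa}².
∂π/∂x_{Mesa} = 131.1 − 9x_{Mesa} − 3x_{Pike} = 0, so x_{Mesa} = 437/30 − (1/3)x_{Pike}.
For Pike: ∂π/∂x_{Pike} = 129.1 − 6x_{Pike} − 3x_{Mesa} = 0 ⇒ x_{Pike} = 1291/60 − 0.5x_{Mesa}.
Plugging x_{Pike} into Mesa's best response: x_{Mesa} = 437/30 − (1/3)(1291/60 − 0.5x_{Mesa}) ⇒ (5/6)x_{Mesa} = 1331/180, so x_{Mesa} = 1331/150.
Then x_{Pike} = 1291/60 − 0.5·(1331/150) = 17.08.
Price P = 150.1 − 3·(3893/150) = 72.24.
Mesa's profit: (72.24 − 19)·(1331/150) − 1.5(1331/150)² = 354.3122.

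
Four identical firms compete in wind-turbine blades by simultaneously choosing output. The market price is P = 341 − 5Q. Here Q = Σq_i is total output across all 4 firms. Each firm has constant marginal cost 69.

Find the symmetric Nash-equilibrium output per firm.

A representative firm's profit is π_i = q_i(341 − 5Q) − 69q_i, with Q = q_i + Σ_{j≠i} q_j.
First-order condition: 272 − 10q_i − 5Σ_{j≠i} q_j = 0.
With identical firms, set every q_j = q: then 272 − 10q − 15q = 0, i.e. q = 272/25 = 10.88.

10.88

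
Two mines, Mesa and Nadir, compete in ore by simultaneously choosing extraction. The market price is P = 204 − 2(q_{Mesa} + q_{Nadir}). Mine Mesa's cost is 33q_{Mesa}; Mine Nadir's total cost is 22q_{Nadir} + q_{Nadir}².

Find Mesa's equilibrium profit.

2191.22

Mine Mesa's profit: π = q_{Mesa}(204 − 2(q_{Mesa} + q_{Nadir})) − 33q_{Mesa}.
∂π/∂q_{Mesa} = 171 − 4q_{Mesa} − 2q_{Nadir} = 0, so q_{Mesa} = 42.75 − 0.5q_{Nadir}.
For Nadir: ∂π/∂q_{Nadir} = 182 − 6q_{Nadir} − 2q_{Mesa} = 0 ⇒ q_{Nadir} = 91/3 − (1/3)q_{Mesa}.
Solving the two reaction functions simultaneously: (1 − (−0.5)(−1/3))q_{Mesa} = 42.75 − 0.5·(91/3), so (5/6)q_{Mesa} = 331/12 and q_{Mesa} = 33.1.
Then q_{Nadir} = 91/3 − (1/3)·33.1 = 19.3.
Price P = 204 − 2·52.4 = 99.2.
Mesa's profit: (99.2 − 33)·33.1 = 2191.22.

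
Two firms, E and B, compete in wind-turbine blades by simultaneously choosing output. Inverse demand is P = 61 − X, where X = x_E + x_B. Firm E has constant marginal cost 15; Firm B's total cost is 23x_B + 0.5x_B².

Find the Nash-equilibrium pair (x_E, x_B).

Firm E's profit: π = x_E(61 − (x_E + x_B)) − 15x_E.
∂π/∂x_E = 46 − 2x_E − x_B = 0, so x_E = 23 − 0.5x_B.
For B: ∂π/∂x_B = 38 − 3x_B − x_E = 0 ⇒ x_B = 38/3 − (1/3)x_E.
Substituting the second reaction function into the first: x_E = 23 − 0.5(38/3 − (1/3)x_E), which gives (5/6)x_E = 50/3 ⇒ x_E = 20.
Then x_B = 38/3 − (1/3)·20 = 6.

20, 6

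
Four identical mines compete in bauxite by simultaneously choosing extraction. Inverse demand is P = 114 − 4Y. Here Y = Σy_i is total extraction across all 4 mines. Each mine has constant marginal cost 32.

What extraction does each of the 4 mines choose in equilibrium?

4.1

A representative mine's profit is π_i = y_i(114 − 4Y) − 32y_i, with Y = y_i + Σ_{j≠i} y_j.
First-order condition: 82 − 8y_i − 4Σ_{j≠i} y_j = 0.
In a symmetric equilibrium every mine chooses the same y, so Σ_{j≠i} y_j = 3y. The condition becomes 82 − 20y = 0, giving y = 82/20 = 4.1.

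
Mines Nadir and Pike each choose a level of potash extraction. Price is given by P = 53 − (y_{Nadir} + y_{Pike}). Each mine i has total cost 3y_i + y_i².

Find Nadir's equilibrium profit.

200

Mine Nadir's profit: π = y_{Nadir}(53 − (y_{Nadir} + y_{Pike})) − 3y_{Nadir} − y_{Nadir}².
∂π/∂y_{Nadir} = 50 − 4y_{Nadir} − y_{Pike} = 0, so y_{Nadir} = 12.5 − 0.25y_{Pike}.
By symmetry y_{Pike} = y_{Nadir}; substituting into the reaction function, 1.25y_{Nadir} = 12.5 and y_{Nadir} = 10.
Price P = 53 − 20 = 33.
Nadir's profit: (33 − 3)·10 − (10)² = 200.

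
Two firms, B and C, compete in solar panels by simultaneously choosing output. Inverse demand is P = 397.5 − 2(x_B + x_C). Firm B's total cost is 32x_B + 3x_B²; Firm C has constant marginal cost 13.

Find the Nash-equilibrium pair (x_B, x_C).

Firm B's profit: π = x_B(397.5 − 2(x_B + x_C)) − 32x_B − 3x_B².
∂π/∂x_B = 365.5 − 10x_B − 2x_C = 0, so x_B = 36.55 − 0.2x_C.
For C: ∂π/∂x_C = 384.5 − 4x_C − 2x_B = 0 ⇒ x_C = 96.125 − 0.5x_B.
Solving the two reaction functions simultaneously: (1 − (−0.2)(−0.5))x_B = 36.55 − 0.2·96.125, so 0.9x_B = 17.325 and x_B = 19.25.
Then x_C = 96.125 − 0.5·19.25 = 86.5.

19.25, 86.5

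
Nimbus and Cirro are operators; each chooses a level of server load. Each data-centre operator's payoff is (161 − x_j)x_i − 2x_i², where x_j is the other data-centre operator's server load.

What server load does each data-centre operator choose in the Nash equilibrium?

Nimbus's payoff is (161 − x_C)x_N − 2x_N².
∂π/∂x_N = 161 − x_C − 4x_N = 0, so x_N = 40.25 − 0.25x_C.
The game is symmetric, so in equilibrium x_C = x_N: the reaction function gives 1.25x_N = 40.25, hence x_N = 32.2.

32.2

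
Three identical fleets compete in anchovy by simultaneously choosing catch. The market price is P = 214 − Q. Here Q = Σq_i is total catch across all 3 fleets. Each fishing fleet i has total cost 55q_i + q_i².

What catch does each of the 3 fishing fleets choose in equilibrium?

A representative fishing fleet's profit is π_i = q_i(214 − Q) − 55q_i − q_i², with Q = q_i + Σ_{j≠i} q_j.
First-order condition: 159 − 4q_i − Σ_{j≠i} q_j = 0.
With identical fishing fleets, set every q_j = q: then 159 − 4q − 2q = 0, i.e. q = 159/6 = 26.5.

26.5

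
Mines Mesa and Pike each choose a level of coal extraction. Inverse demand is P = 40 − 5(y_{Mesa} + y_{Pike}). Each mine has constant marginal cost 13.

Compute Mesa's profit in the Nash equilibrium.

Mine Mesa's profit: π = y_{Mesa}(40 − 5(y_{Mesa} + y_{Pike})) − 13y_{Mesa}.
∂π/∂y_{Mesa} = 27 − 10y_{Mesa} − 5y_{Pike} = 0, so y_{Mesa} = 2.7 − 0.5y_{Pike}.
By symmetry y_{Pike} = y_{Mesa}; substituting into the reaction function, 1.5y_{Mesa} = 2.7 and y_{Mesa} = 1.8.
Price P = 40 − 5·3.6 = 22.
Mesa's profit: (22 − 13)·1.8 = 16.2.

16.2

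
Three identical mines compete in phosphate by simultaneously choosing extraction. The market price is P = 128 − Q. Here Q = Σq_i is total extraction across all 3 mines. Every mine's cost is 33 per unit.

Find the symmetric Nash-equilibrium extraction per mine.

23.75

A representative mine's profit is π_i = q_i(128 − Q) − 33q_i, with Q = q_i + Σ_{j≠i} q_j.
First-order condition: 95 − 2q_i − Σ_{j≠i} q_j = 0.
In a symmetric equilibrium every mine chooses the same q, so Σ_{j≠i} q_j = 2q. The condition becomes 95 − 4q = 0, giving q = 95/4 = 23.75.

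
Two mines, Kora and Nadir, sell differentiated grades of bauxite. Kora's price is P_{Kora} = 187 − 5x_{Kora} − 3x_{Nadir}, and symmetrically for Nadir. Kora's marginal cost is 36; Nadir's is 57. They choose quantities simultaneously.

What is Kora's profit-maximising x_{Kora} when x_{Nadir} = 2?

Mine Kora's profit: π = x_{Kora}(187 − 5x_{Kora} − 3x_{Nadir}) − 36x_{Kora}.
∂π/∂x_{Kora} = 151 − 10x_{Kora} − 3x_{Nadir} = 0 ⇒ x_{Kora} = 15.1 − 0.3x_{Nadir}.
At x_{Nadir} = 2: x_{Kora} = 15.1 − 0.3·2 = 14.5.

14.5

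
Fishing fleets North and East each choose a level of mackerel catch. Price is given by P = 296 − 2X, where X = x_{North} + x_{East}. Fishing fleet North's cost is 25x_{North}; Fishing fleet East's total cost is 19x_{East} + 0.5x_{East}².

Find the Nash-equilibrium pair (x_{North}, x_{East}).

50.0625, 35.375

Fishing fleet North's profit: π = x_{North}(296 − 2(x_{North} + x_{East})) − 25x_{North}.
∂π/∂x_{North} = 271 − 4x_{North} − 2x_{East} = 0, so x_{North} = 67.75 − 0.5x_{East}.
For East: ∂π/∂x_{East} = 277 − 5x_{East} − 2x_{North} = 0 ⇒ x_{East} = 55.4 − 0.4x_{North}.
Substituting the second reaction function into the first: x_{North} = 67.75 − 0.5(55.4 − 0.4x_{North}), which gives 0.8x_{North} = 40.05 ⇒ x_{North} = 50.0625.
Then x_{East} = 55.4 − 0.4·50.0625 = 35.375.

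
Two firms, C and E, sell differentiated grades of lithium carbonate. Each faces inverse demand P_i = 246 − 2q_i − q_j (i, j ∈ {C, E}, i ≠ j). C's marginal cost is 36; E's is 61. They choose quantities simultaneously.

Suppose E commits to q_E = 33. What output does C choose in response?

Firm C's profit: π = q_C(246 − 2q_C − q_E) − 36q_C.
∂π/∂q_C = 210 − 4q_C − q_E = 0 ⇒ q_C = 52.5 − 0.25q_E.
At q_E = 33: q_C = 52.5 − 0.25·33 = 44.25.

44.25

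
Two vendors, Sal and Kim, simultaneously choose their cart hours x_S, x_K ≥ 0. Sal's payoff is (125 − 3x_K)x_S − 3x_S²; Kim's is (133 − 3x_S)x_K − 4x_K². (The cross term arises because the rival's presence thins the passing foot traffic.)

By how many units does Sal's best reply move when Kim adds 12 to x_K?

-6

Expanding Sal's payoff: 125x_S − 3x_Kx_S − 3x_S².
∂π/∂x_S = 125 − 3x_K − 6x_S = 0, so x_S = 125/6 − 0.5x_K.
The reaction-function slope is −0.5, so a 12-unit rise in x_K moves x_S by −0.5 × 12 = −6. Sal's best response falls — the actions are strategic substitutes.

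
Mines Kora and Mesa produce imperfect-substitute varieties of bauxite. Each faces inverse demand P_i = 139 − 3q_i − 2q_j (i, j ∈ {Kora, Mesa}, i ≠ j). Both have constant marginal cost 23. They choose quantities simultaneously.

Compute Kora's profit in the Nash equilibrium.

630.75

Mine Kora's profit: π = q_{Kora}(139 − 3q_{Kora} − 2q_{Mesa}) − 23q_{Kora}.
∂π/∂q_{Kora} = 116 − 6q_{Kora} − 2q_{Mesa} = 0 ⇒ q_{Kora} = 58/3 − (1/3)q_{Mesa}.
By symmetry q_{Mesa} = q_{Kora}; substituting into the reaction function, (4/3)q_{Kora} = 58/3 and q_{Kora} = 14.5.
P_{Kora} = 139 − 3·14.5 − 2·14.5 = 66.5.
Profit = (66.5 − 23)·14.5 = 630.75.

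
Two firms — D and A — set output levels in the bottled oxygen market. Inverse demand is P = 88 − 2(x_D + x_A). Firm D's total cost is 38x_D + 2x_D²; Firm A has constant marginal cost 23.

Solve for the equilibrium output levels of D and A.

2.5, 15

Firm D's profit: π = x_D(88 − 2(x_D + x_A)) − 38x_D − 2x_D².
∂π/∂x_D = 50 − 8x_D − 2x_A = 0, so x_D = 6.25 − 0.25x_A.
For A: ∂π/∂x_A = 65 − 4x_A − 2x_D = 0 ⇒ x_A = 16.25 − 0.5x_D.
Plugging x_A into D's best response: x_D = 6.25 − 0.25(16.25 − 0.5x_D) ⇒ 0.875x_D = 2.1875, so x_D = 2.5.
Then x_A = 16.25 − 0.5·2.5 = 15.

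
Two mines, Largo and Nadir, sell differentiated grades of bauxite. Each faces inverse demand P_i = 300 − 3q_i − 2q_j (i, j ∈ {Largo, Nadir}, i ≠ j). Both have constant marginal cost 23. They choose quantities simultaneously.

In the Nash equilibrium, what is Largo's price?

126.875

Mine Largo's profit: π = q_{Largo}(300 − 3q_{Largo} − 2q_{Nadir}) − 23q_{Largo}.
∂π/∂q_{Largo} = 277 − 6q_{Largo} − 2q_{Nadir} = 0 ⇒ q_{Largo} = 277/6 − (1/3)q_{Nadir}.
By symmetry q_{Nadir} = q_{Largo}; substituting into the reaction function, (4/3)q_{Largo} = 277/6 and q_{Largo} = 34.625.
P_{Largo} = 300 − 3·34.625 − 2·34.625 = 126.875.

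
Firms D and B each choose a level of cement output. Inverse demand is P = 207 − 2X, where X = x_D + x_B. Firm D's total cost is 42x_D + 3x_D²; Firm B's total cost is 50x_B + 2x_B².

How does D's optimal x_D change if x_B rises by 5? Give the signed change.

Firm D's profit: π = x_D(207 − 2(x_D + x_B)) − 42x_D − 3x_D².
∂π/∂x_D = 165 − 10x_D − 2x_B = 0, so x_D = 16.5 − 0.2x_B.
The reaction-function slope is −0.2, so a 5-unit rise in x_B moves x_D by −0.2 × 5 = −1. D's best response falls — the actions are strategic substitutes.

-1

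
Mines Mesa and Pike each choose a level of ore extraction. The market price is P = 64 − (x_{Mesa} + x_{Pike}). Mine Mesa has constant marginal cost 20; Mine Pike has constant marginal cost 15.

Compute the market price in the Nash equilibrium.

Mine Mesa's profit: π = x_{Mesa}(64 − (x_{Mesa} + x_{Pike})) − 20x_{Mesa}.
∂π/∂x_{Mesa} = 44 − 2x_{Mesa} − x_{Pike} = 0, so x_{Mesa} = 22 − 0.5x_{Pike}.
By the same steps for Pike: x_{Pike} = 24.5 − 0.5x_{Mesa}.
Substituting the second reaction function into the first: x_{Mesa} = 22 − 0.5(24.5 − 0.5x_{Mesa}), which gives 0.75x_{Mesa} = 9.75 ⇒ x_{Mesa} = 13.
Then x_{Pike} = 24.5 − 0.5·13 = 18.
Equilibrium price: P = 64 − 31 = 33.

33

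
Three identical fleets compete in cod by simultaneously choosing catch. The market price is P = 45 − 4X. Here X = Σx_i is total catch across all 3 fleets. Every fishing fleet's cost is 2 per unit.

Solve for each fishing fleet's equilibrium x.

A representative fishing fleet's profit is π_i = x_i(45 − 4X) − 2x_i, with X = x_i + Σ_{j≠i} x_j.
First-order condition: 43 − 8x_i − 4Σ_{j≠i} x_j = 0.
With identical fishing fleets, set every x_j = x: then 43 − 8x − 8x = 0, i.e. x = 43/16 = 2.6875.

2.6875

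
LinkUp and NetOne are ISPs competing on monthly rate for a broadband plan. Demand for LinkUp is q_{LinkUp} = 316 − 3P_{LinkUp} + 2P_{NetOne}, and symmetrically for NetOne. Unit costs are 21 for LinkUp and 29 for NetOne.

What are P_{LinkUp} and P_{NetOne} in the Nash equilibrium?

96.25, 99.25

LinkUp's profit: π = (P_{LinkUp} − 21)(316 − 3P_{LinkUp} + 2P_{NetOne}).
∂π/∂P_{LinkUp} = 379 − 6P_{LinkUp} + 2P_{NetOne} = 0 ⇒ P_{LinkUp} = 379/6 + (1/3)P_{NetOne}.
Similarly P_{NetOne} = 403/6 + (1/3)P_{LinkUp}.
Substituting the second reaction function into the first: P_{LinkUp} = 379/6 + (1/3)(403/6 + (1/3)P_{LinkUp}), which gives (8/9)P_{LinkUp} = 770/9 ⇒ P_{LinkUp} = 96.25.
Then P_{NetOne} = 403/6 + (1/3)·96.25 = 99.25.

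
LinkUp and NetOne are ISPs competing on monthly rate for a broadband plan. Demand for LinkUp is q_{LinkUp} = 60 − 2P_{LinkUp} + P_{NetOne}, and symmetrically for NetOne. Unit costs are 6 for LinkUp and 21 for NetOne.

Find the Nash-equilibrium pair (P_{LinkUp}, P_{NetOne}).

LinkUp's profit: π = (P_{LinkUp} − 6)(60 − 2P_{LinkUp} + P_{NetOne}).
∂π/∂P_{LinkUp} = 72 − 4P_{LinkUp} + P_{NetOne} = 0 ⇒ P_{LinkUp} = 18 + 0.25P_{NetOne}.
Similarly P_{NetOne} = 25.5 + 0.25P_{LinkUp}.
Substituting the second reaction function into the first: P_{LinkUp} = 18 + 0.25(25.5 + 0.25P_{LinkUp}), which gives 0.9375P_{LinkUp} = 24.375 ⇒ P_{LinkUp} = 26.
Then P_{NetOne} = 25.5 + 0.25·26 = 32.

26, 32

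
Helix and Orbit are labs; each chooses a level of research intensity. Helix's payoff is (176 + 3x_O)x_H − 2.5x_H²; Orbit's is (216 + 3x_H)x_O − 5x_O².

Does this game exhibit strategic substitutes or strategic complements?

Expanding Helix's payoff: 176x_H + 3x_Ox_H − 2.5x_H².
∂π/∂x_H = 176 + 3x_O − 5x_H = 0, so x_H = 35.2 + 0.6x_O.
The best-response slope dx_H/dx_O = 0.6 > 0: the reaction function is upward-sloping, so the choices are strategic complements.

strategic complements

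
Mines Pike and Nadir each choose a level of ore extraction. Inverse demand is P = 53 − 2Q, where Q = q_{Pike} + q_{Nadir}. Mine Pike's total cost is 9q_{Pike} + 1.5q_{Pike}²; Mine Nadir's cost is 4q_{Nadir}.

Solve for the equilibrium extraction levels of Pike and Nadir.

Mine Pike's profit: π = q_{Pike}(53 − 2(q_{Pike} + q_{Nadir})) − 9q_{Pike} − 1.5q_{Pike}².
∂π/∂q_{Pike} = 44 − 7q_{Pike} − 2q_{Nadir} = 0, so q_{Pike} = 44/7 − (2/7)q_{Nadir}.
For Nadir: ∂π/∂q_{Nadir} = 49 − 4q_{Nadir} − 2q_{Pike} = 0 ⇒ q_{Nadir} = 12.25 − 0.5q_{Pike}.
Solving the two reaction functions simultaneously: (1 − (−2/7)(−0.5))q_{Pike} = 44/7 − (2/7)·12.25, so (6/7)q_{Pike} = 39/14 and q_{Pike} = 3.25.
Then q_{Nadir} = 12.25 − 0.5·3.25 = 10.625.

3.25, 10.625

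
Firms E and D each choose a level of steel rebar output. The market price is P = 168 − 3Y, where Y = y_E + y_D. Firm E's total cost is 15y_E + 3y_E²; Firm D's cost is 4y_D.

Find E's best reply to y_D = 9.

Firm E's profit: π = y_E(168 − 3(y_E + y_D)) − 15y_E − 3y_E².
∂π/∂y_E = 153 − 12y_E − 3y_D = 0, so y_E = 12.75 − 0.25y_D.
At y_D = 9: y_E = 12.75 − 0.25·9 = 10.5.

10.5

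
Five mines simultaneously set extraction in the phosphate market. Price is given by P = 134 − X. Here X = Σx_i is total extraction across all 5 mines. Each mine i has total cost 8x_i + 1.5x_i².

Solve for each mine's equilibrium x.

A representative mine's profit is π_i = x_i(134 − X) − 8x_i − 1.5x_i², with X = x_i + Σ_{j≠i} x_j.
First-order condition: 126 − 5x_i − Σ_{j≠i} x_j = 0.
Imposing symmetry (x_j = x for all j) turns Σ_{j≠i} x_j into 4x, so 126 = 9x and x = 14.

14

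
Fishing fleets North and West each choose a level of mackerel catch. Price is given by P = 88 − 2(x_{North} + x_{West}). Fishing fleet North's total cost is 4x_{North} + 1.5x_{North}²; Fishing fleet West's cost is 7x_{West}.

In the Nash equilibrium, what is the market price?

Fishing fleet North's profit: π = x_{North}(88 − 2(x_{North} + x_{West})) − 4x_{North} − 1.5x_{North}².
∂π/∂x_{North} = 84 − 7x_{North} − 2x_{West} = 0, so x_{North} = 12 − (2/7)x_{West}.
For West: ∂π/∂x_{West} = 81 − 4x_{West} − 2x_{North} = 0 ⇒ x_{West} = 20.25 − 0.5x_{North}.
Plugging x_{West} into North's best response: x_{North} = 12 − (2/7)(20.25 − 0.5x_{North}) ⇒ (6/7)x_{North} = 87/14, so x_{North} = 7.25.
Then x_{West} = 20.25 − 0.5·7.25 = 16.625.
Equilibrium price: P = 88 − 2·23.875 = 40.25.

40.25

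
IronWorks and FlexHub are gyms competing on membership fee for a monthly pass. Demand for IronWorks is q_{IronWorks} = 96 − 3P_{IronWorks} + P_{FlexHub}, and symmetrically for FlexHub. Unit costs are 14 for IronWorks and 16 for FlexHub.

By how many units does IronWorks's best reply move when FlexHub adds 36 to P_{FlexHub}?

IronWorks's profit: π = (P_{IronWorks} − 14)(96 − 3P_{IronWorks} + P_{FlexHub}).
∂π/∂P_{IronWorks} = 138 − 6P_{IronWorks} + P_{FlexHub} = 0 ⇒ P_{IronWorks} = 23 + (1/6)P_{FlexHub}.
The reaction-function slope is 1/6, so a 36-unit rise in P_{FlexHub} moves P_{IronWorks} by 1/6 × 36 = 6. IronWorks's best response rises — the actions are strategic complements.

6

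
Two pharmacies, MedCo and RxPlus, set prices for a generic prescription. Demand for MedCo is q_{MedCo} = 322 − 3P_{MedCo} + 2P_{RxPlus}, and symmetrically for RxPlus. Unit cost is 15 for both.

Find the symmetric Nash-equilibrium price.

91.75

MedCo's profit: π = (P_{MedCo} − 15)(322 − 3P_{MedCo} + 2P_{RxPlus}).
∂π/∂P_{MedCo} = 367 − 6P_{MedCo} + 2P_{RxPlus} = 0 ⇒ P_{MedCo} = 367/6 + (1/3)P_{RxPlus}.
The game is symmetric, so in equilibrium P_{RxPlus} = P_{MedCo}: the reaction function gives (2/3)P_{MedCo} = 367/6, hence P_{MedCo} = 91.75.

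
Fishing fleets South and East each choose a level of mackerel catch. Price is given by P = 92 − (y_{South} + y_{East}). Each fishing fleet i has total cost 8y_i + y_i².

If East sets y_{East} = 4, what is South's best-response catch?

Fishing fleet South's profit: π = y_{South}(92 − (y_{South} + y_{East})) − 8y_{South} − y_{South}².
∂π/∂y_{South} = 84 − 4y_{South} − y_{East} = 0, so y_{South} = 21 − 0.25y_{East}.
At y_{East} = 4: y_{South} = 21 − 0.25·4 = 20.

20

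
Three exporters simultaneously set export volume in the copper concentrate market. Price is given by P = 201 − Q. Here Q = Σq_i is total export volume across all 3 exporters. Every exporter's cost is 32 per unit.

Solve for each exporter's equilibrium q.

A representative exporter's profit is π_i = q_i(201 − Q) − 32q_i, with Q = q_i + Σ_{j≠i} q_j.
First-order condition: 169 − 2q_i − Σ_{j≠i} q_j = 0.
With identical exporters, set every q_j = q: then 169 − 2q − 2q = 0, i.e. q = 169/4 = 42.25.

42.25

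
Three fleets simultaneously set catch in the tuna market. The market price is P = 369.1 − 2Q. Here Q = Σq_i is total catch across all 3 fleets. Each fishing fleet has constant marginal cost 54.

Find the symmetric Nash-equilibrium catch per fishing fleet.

39.3875

A representative fishing fleet's profit is π_i = q_i(369.1 − 2Q) − 54q_i, with Q = q_i + Σ_{j≠i} q_j.
First-order condition: 315.1 − 4q_i − 2Σ_{j≠i} q_j = 0.
With identical fishing fleets, set every q_j = q: then 315.1 − 4q − 4q = 0, i.e. q = 315.1/8 = 39.3875.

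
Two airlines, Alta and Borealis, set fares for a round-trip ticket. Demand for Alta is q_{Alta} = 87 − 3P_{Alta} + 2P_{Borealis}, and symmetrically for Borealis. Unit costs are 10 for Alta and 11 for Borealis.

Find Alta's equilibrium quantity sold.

58.3125

Alta's profit: π = (P_{Alta} − 10)(87 − 3P_{Alta} + 2P_{Borealis}).
∂π/∂P_{Alta} = 117 − 6P_{Alta} + 2P_{Borealis} = 0 ⇒ P_{Alta} = 19.5 + (1/3)P_{Borealis}.
Similarly P_{Borealis} = 20 + (1/3)P_{Alta}.
Plugging P_{Borealis} into Alta's best response: P_{Alta} = 19.5 + (1/3)(20 + (1/3)P_{Alta}) ⇒ (8/9)P_{Alta} = 157/6, so P_{Alta} = 29.4375.
Then P_{Borealis} = 20 + (1/3)·29.4375 = 29.8125.
q_{Alta} = 87 − 3·29.4375 + 2·29.8125 = 58.3125.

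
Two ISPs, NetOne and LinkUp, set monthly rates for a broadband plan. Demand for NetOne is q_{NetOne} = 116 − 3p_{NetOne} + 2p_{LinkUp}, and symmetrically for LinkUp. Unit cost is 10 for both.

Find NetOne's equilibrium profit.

NetOne's profit: π = (p_{NetOne} − 10)(116 − 3p_{NetOne} + 2p_{LinkUp}).
∂π/∂p_{NetOne} = 146 − 6p_{NetOne} + 2p_{LinkUp} = 0 ⇒ p_{NetOne} = 73/3 + (1/3)p_{LinkUp}.
The game is symmetric, so in equilibrium p_{LinkUp} = p_{NetOne}: the reaction function gives (2/3)p_{NetOne} = 73/3, hence p_{NetOne} = 36.5.
q_{NetOne} = 116 − 3·36.5 + 2·36.5 = 79.5.
Profit = (36.5 − 10)·79.5 = 2106.75.

2106.75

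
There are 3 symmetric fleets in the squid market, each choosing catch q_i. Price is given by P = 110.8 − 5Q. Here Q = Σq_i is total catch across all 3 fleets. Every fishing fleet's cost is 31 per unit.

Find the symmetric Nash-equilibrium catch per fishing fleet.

3.99

A representative fishing fleet's profit is π_i = q_i(110.8 − 5Q) − 31q_i, with Q = q_i + Σ_{j≠i} q_j.
First-order condition: 79.8 − 10q_i − 5Σ_{j≠i} q_j = 0.
With identical fishing fleets, set every q_j = q: then 79.8 − 10q − 10q = 0, i.e. q = 79.8/20 = 3.99.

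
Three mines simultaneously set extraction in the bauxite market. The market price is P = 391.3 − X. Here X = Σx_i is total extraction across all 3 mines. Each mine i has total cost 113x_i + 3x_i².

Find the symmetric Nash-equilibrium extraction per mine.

27.83

A representative mine's profit is π_i = x_i(391.3 − X) − 113x_i − 3x_i², with X = x_i + Σ_{j≠i} x_j.
First-order condition: 278.3 − 8x_i − Σ_{j≠i} x_j = 0.
In a symmetric equilibrium every mine chooses the same x, so Σ_{j≠i} x_j = 2x. The condition becomes 278.3 − 10x = 0, giving x = 278.3/10 = 27.83.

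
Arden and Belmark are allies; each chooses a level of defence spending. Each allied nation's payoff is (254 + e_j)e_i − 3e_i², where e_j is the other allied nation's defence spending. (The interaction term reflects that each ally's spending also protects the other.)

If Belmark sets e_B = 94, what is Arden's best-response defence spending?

58

Arden's payoff is (254 + e_B)e_A − 3e_A².
∂π/∂e_A = 254 + e_B − 6e_A = 0, so e_A = 127/3 + (1/6)e_B.
At e_B = 94: e_A = 127/3 + (1/6)·94 = 58.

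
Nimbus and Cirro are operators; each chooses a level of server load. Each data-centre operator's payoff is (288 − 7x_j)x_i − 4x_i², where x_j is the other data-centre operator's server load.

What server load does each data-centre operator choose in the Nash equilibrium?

19.2

Nimbus's payoff is (288 − 7x_C)x_N − 4x_N².
∂π/∂x_N = 288 − 7x_C − 8x_N = 0, so x_N = 36 − 0.875x_C.
By symmetry x_C = x_N; substituting into the reaction function, 1.875x_N = 36 and x_N = 19.2.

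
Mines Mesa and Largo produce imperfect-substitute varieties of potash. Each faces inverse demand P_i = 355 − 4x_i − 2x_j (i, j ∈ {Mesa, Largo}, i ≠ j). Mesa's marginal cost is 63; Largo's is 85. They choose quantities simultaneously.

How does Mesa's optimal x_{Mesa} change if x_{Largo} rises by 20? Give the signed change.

Mine Mesa's profit: π = x_{Mesa}(355 − 4x_{Mesa} − 2x_{Largo}) − 63x_{Mesa}.
∂π/∂x_{Mesa} = 292 − 8x_{Mesa} − 2x_{Largo} = 0 ⇒ x_{Mesa} = 36.5 − 0.25x_{Largo}.
The reaction-function slope is −0.25, so a 20-unit rise in x_{Largo} moves x_{Mesa} by −0.25 × 20 = −5. Mesa's best response falls — the actions are strategic substitutes.

-5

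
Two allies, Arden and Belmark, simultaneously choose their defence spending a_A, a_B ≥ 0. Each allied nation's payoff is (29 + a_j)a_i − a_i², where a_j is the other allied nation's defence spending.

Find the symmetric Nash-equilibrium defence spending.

29

Arden's payoff is (29 + a_B)a_A − a_A².
∂π/∂a_A = 29 + a_B − 2a_A = 0, so a_A = 14.5 + 0.5a_B.
By symmetry a_B = a_A; substituting into the reaction function, 0.5a_A = 14.5 and a_A = 29.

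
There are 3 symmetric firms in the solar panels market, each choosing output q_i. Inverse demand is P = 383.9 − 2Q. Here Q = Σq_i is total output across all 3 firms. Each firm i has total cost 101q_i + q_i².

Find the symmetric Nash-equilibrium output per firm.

28.29

A representative firm's profit is π_i = q_i(383.9 − 2Q) − 101q_i − q_i², with Q = q_i + Σ_{j≠i} q_j.
First-order condition: 282.9 − 6q_i − 2Σ_{j≠i} q_j = 0.
In a symmetric equilibrium every firm chooses the same q, so Σ_{j≠i} q_j = 2q. The condition becomes 282.9 − 10q = 0, giving q = 282.9/10 = 28.29.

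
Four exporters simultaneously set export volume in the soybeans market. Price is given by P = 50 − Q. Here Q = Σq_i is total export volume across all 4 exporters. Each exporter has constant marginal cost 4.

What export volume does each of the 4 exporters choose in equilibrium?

A representative exporter's profit is π_i = q_i(50 − Q) − 4q_i, with Q = q_i + Σ_{j≠i} q_j.
First-order condition: 46 − 2q_i − Σ_{j≠i} q_j = 0.
Imposing symmetry (q_j = q for all j) turns Σ_{j≠i} q_j into 3q, so 46 = 5q and q = 9.2.

9.2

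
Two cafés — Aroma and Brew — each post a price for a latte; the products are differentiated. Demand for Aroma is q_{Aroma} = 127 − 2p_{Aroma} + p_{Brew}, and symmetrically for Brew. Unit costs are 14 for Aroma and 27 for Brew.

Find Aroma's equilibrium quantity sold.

Aroma's profit: π = (p_{Aroma} − 14)(127 − 2p_{Aroma} + p_{Brew}).
∂π/∂p_{Aroma} = 155 − 4p_{Aroma} + p_{Brew} = 0 ⇒ p_{Aroma} = 38.75 + 0.25p_{Brew}.
Similarly p_{Brew} = 45.25 + 0.25p_{Aroma}.
Plugging p_{Brew} into Aroma's best response: p_{Aroma} = 38.75 + 0.25(45.25 + 0.25p_{Aroma}) ⇒ 0.9375p_{Aroma} = 50.0625, so p_{Aroma} = 53.4.
Then p_{Brew} = 45.25 + 0.25·53.4 = 58.6.
q_{Aroma} = 127 − 2·53.4 + 58.6 = 78.8.

78.8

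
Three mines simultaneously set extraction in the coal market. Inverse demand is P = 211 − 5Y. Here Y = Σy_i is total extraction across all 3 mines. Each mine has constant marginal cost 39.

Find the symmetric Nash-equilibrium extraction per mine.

8.6

A representative mine's profit is π_i = y_i(211 − 5Y) − 39y_i, with Y = y_i + Σ_{j≠i} y_j.
First-order condition: 172 − 10y_i − 5Σ_{j≠i} y_j = 0.
In a symmetric equilibrium every mine chooses the same y, so Σ_{j≠i} y_j = 2y. The condition becomes 172 − 20y = 0, giving y = 172/20 = 8.6.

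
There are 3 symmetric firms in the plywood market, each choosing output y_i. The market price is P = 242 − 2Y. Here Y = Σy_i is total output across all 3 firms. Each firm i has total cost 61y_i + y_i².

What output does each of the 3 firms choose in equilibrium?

A representative firm's profit is π_i = y_i(242 − 2Y) − 61y_i − y_i², with Y = y_i + Σ_{j≠i} y_j.
First-order condition: 181 − 6y_i − 2Σ_{j≠i} y_j = 0.
Imposing symmetry (y_j = y for all j) turns Σ_{j≠i} y_j into 2y, so 181 = 10y and y = 18.1.

18.1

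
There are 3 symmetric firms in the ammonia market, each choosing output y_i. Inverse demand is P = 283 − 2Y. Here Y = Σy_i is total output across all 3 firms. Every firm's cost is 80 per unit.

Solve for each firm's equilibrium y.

25.375

A representative firm's profit is π_i = y_i(283 − 2Y) − 80y_i, with Y = y_i + Σ_{j≠i} y_j.
First-order condition: 203 − 4y_i − 2Σ_{j≠i} y_j = 0.
Imposing symmetry (y_j = y for all j) turns Σ_{j≠i} y_j into 2y, so 203 = 8y and y = 25.375.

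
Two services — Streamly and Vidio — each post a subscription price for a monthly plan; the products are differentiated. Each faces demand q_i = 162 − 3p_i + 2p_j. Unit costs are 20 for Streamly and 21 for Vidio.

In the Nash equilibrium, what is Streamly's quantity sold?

107.0625

Streamly's profit: π = (p_{Streamly} − 20)(162 − 3p_{Streamly} + 2p_{Vidio}).
∂π/∂p_{Streamly} = 222 − 6p_{Streamly} + 2p_{Vidio} = 0 ⇒ p_{Streamly} = 37 + (1/3)p_{Vidio}.
Similarly p_{Vidio} = 37.5 + (1/3)p_{Streamly}.
Solving the two reaction functions simultaneously: (1 − (1/3)(1/3))p_{Streamly} = 37 + (1/3)·37.5, so (8/9)p_{Streamly} = 49.5 and p_{Streamly} = 55.6875.
Then p_{Vidio} = 37.5 + (1/3)·55.6875 = 56.0625.
q_{Streamly} = 162 − 3·55.6875 + 2·56.0625 = 107.0625.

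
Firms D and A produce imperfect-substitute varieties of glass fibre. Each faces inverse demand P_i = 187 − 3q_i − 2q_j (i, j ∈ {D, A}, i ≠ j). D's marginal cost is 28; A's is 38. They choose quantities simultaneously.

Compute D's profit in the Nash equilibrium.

Firm D's profit: π = q_D(187 − 3q_D − 2q_A) − 28q_D.
∂π/∂q_D = 159 − 6q_D − 2q_A = 0 ⇒ q_D = 26.5 − (1/3)q_A.
Similarly q_A = 149/6 − (1/3)q_D.
Solving the two reaction functions simultaneously: (1 − (−1/3)(−1/3))q_D = 26.5 − (1/3)·(149/6), so (8/9)q_D = 164/9 and q_D = 20.5.
Then q_A = 149/6 − (1/3)·20.5 = 18.
P_D = 187 − 3·20.5 − 2·18 = 89.5.
Profit = (89.5 − 28)·20.5 = 1260.75.

1260.75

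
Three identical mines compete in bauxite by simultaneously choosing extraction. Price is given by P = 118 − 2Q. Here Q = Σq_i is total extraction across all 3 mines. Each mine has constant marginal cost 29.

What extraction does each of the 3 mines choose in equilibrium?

11.125

A representative mine's profit is π_i = q_i(118 − 2Q) − 29q_i, with Q = q_i + Σ_{j≠i} q_j.
First-order condition: 89 − 4q_i − 2Σ_{j≠i} q_j = 0.
Imposing symmetry (q_j = q for all j) turns Σ_{j≠i} q_j into 2q, so 89 = 8q and q = 11.125.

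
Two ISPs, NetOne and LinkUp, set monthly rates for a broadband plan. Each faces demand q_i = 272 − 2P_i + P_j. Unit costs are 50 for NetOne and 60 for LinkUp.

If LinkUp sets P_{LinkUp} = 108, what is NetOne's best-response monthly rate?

NetOne's profit: π = (P_{NetOne} − 50)(272 − 2P_{NetOne} + P_{LinkUp}).
∂π/∂P_{NetOne} = 372 − 4P_{NetOne} + P_{LinkUp} = 0 ⇒ P_{NetOne} = 93 + 0.25P_{LinkUp}.
At P_{LinkUp} = 108: P_{NetOne} = 93 + 0.25·108 = 120.

120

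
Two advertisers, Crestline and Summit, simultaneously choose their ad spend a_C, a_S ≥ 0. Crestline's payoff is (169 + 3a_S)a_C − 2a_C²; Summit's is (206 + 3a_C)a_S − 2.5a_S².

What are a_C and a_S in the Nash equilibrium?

133, 121

Expanding Crestline's payoff: 169a_C + 3a_Sa_C − 2a_C².
∂π/∂a_C = 169 + 3a_S − 4a_C = 0, so a_C = 42.25 + 0.75a_S.
Likewise for Summit: a_S = 41.2 + 0.6a_C.
Solving the two reaction functions simultaneously: (1 − (0.75)(0.6))a_C = 42.25 + 0.75·41.2, so 0.55a_C = 73.15 and a_C = 133.
Then a_S = 41.2 + 0.6·133 = 121.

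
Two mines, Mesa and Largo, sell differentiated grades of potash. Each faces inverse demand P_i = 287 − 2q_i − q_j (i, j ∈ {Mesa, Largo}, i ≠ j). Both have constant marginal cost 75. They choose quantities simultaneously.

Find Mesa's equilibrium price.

159.8

Mine Mesa's profit: π = q_{Mesa}(287 − 2q_{Mesa} − q_{Largo}) − 75q_{Mesa}.
∂π/∂q_{Mesa} = 212 − 4q_{Mesa} − q_{Largo} = 0 ⇒ q_{Mesa} = 53 − 0.25q_{Largo}.
By symmetry q_{Largo} = q_{Mesa}; substituting into the reaction function, 1.25q_{Mesa} = 53 and q_{Mesa} = 42.4.
P_{Mesa} = 287 − 2·42.4 − 42.4 = 159.8.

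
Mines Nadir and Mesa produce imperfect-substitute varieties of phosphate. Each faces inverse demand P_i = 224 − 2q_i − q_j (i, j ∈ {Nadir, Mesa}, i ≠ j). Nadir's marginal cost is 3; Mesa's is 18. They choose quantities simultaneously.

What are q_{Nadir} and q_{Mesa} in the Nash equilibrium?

45.2, 40.2

Mine Nadir's profit: π = q_{Nadir}(224 − 2q_{Nadir} − q_{Mesa}) − 3q_{Nadir}.
∂π/∂q_{Nadir} = 221 − 4q_{Nadir} − q_{Mesa} = 0 ⇒ q_{Nadir} = 55.25 − 0.25q_{Mesa}.
Similarly q_{Mesa} = 51.5 − 0.25q_{Nadir}.
Solving the two reaction functions simultaneously: (1 − (−0.25)(−0.25))q_{Nadir} = 55.25 − 0.25·51.5, so 0.9375q_{Nadir} = 42.375 and q_{Nadir} = 45.2.
Then q_{Mesa} = 51.5 − 0.25·45.2 = 40.2.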